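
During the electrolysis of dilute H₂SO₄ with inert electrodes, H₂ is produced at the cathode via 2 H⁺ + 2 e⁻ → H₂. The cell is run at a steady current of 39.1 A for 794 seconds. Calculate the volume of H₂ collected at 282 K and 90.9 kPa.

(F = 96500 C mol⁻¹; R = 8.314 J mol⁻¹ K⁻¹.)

Q = I·t = 39.10 A × 794.00 s = 31050 C.
n(e⁻) = Q/F = 31050 / 96500 = 0.3217 mol.
2 electrons are transferred per H₂ molecule, so n(H₂) = 0.3217 / 2 = 0.1609 mol.
V = nRT/P = (0.1609 × 8.314 × 282) / (90.9 × 10³ Pa) = 0.00415 m³ = 4.15 L.

4.15 L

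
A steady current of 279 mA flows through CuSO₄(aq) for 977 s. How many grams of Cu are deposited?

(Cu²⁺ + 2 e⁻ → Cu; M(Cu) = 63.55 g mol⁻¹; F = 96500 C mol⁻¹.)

Q = I·t = 0.2790 A × 977.00 s = 272.6 C.
n(e⁻) = Q/F = 272.6 / 96500 = 0.002825 mol.
Cu²⁺ + 2 e⁻ → Cu, so n(Cu) = n(e⁻)/2 = 0.001412 mol.
m = n·M = 0.001412 × 63.55 = 0.0898 g.

0.0898 g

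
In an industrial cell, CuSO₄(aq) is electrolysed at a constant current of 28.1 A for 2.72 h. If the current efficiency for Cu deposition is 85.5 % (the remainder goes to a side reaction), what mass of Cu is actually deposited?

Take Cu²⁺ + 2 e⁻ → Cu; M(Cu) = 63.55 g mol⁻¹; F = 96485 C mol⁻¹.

77.5 g

Q = I·t = 28.10 × 9792.0 = 275200 C.
n(e⁻) = 275200/96485 = 2.852 mol; theoretically n(Cu) = 2.852/2 = 1.426 mol, m_theo = 90.62 g.
At 85.5 % efficiency, m_actual = 0.855 × 90.62 = 77.5 g.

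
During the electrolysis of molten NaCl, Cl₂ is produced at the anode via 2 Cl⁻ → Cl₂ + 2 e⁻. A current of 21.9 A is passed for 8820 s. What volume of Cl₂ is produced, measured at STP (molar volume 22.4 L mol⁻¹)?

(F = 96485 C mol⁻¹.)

Q = I·t = 21.90 A × 8820.0 s = 193200 C.
n(e⁻) = Q/F = 193200 / 96485 = 2.002 mol.
2 electrons are transferred per Cl₂ molecule, so n(Cl₂) = 2.002 / 2 = 1.001 mol.
V = n × V_m = 1.001 × 22.4 = 22.4 L.

22.4 L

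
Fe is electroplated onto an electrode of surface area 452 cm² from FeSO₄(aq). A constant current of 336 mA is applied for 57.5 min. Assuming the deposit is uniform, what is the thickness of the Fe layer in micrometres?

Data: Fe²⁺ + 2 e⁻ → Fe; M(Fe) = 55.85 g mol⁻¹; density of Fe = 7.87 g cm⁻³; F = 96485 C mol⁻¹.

0.943 μm

Q = I·t = 0.3360 × 3450.0 = 1159 C; n(e⁻) = 0.01201 mol.
n(Fe) = n(e⁻)/2 = 0.006007 mol, so m = 0.006007 × 55.85 = 0.3355 g.
Volume = m/ρ = 0.3355 / 7.87 = 0.04263 cm³.
Thickness = V/A = 0.04263 / 452 = 9.43 × 10⁻⁵ cm = 0.943 μm.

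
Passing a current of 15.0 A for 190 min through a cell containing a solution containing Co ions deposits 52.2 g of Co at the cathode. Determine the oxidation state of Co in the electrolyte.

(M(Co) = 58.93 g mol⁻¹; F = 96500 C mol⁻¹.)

Q = I·t = 15.00 A × 11400 s = 171000 C, so n(e⁻) = 171000/96500 = 1.772 mol.
n(Co) deposited = 52.2 / 58.93 = 0.8858 mol.
Electrons per atom = n(e⁻)/n(Co) = 1.772 / 0.8858 = 2.00 ≈ 2, so the ion is Co²⁺.

+2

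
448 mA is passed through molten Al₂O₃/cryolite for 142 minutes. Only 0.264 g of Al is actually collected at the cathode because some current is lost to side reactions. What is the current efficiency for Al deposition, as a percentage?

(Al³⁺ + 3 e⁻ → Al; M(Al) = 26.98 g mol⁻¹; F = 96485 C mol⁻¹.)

74.2 %

Q = I·t = 0.4480 × 8520.0 = 3817 C; n(e⁻) = 3817/96485 = 0.03956 mol.
Theoretical n(Al) = n(e⁻)/3 = 0.01319 mol, i.e. m_theo = 0.01319 × 26.98 = 0.3558 g.
Efficiency = m_actual / m_theo = 0.264 / 0.3558 = 74.2 %.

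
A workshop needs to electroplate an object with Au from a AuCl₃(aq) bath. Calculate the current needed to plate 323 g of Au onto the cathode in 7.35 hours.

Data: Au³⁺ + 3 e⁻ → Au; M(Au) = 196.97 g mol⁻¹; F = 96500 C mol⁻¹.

n(Au) = 323 / 196.97 = 1.640 mol.
n(e⁻) = 3 × 1.640 = 4.920 mol.
Q = n(e⁻)·F = 4.920 × 96500 = 474700 C.
I = Q/t = 474700 / 26460 s = 17.9 A.

17.9 A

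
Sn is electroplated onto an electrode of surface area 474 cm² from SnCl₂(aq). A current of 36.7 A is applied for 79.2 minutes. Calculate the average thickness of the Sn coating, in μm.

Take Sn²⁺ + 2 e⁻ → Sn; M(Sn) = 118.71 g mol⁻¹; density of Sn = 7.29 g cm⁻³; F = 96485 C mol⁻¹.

310 μm

Q = I·t = 36.70 × 4752.0 = 174400 C; n(e⁻) = 1.808 mol.
n(Sn) = n(e⁻)/2 = 0.9038 mol, so m = 0.9038 × 118.71 = 107.3 g.
Volume = m/ρ = 107.3 / 7.29 = 14.72 cm³.
Thickness = V/A = 14.72 / 474 = 0.0310 cm = 310 μm.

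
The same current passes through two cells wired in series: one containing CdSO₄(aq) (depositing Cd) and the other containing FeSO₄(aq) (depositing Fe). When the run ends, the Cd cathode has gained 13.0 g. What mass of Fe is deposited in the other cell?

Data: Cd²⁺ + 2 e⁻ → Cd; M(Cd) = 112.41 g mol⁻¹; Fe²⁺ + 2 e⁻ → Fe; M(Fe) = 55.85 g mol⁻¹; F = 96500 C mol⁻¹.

n(Cd) = 13.0 / 112.41 = 0.1156 mol.
Since Cd²⁺ + 2 e⁻ → Cd, n(e⁻) passed = 2 × 0.1156 = 0.2313 mol.
Cells in series carry the same charge, so the same 0.2313 mol of electrons passes through cell 2.
Fe²⁺ + 2 e⁻ → Fe, so n(Fe) = 0.2313 / 2 = 0.1156 mol.
m(Fe) = 0.1156 × 55.85 = 6.46 g.

6.46 g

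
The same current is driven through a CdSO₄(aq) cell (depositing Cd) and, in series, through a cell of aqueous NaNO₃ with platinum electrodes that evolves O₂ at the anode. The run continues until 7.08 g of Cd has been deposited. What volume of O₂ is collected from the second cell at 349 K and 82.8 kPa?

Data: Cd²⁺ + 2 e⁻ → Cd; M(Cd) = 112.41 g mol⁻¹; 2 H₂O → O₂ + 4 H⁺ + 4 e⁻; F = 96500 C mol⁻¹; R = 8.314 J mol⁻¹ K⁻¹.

n(Cd) = 7.08 / 112.41 = 0.06298 mol, so n(e⁻) = 2 × 0.06298 = 0.1260 mol.
The cells are in series, so the same 0.1260 mol of electrons passes through the second cell.
2 H₂O → O₂ + 4 H⁺ + 4 e⁻ — 4 mol e⁻ per mol O₂, so n(O₂) = 0.1260/4 = 0.03149 mol.
V = nRT/P = (0.03149 × 8.314 × 349) / (82.8 × 10³) = 0.00110 m³ = 1.10 L.

1.10 L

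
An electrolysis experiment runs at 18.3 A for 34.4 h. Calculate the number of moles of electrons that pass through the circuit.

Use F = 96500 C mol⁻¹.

Q = I·t = 18.30 A × 123840 s = 2266000 C.
n(e⁻) = Q/F = 2266000 / 96500 = 23.5 mol.

23.5 mol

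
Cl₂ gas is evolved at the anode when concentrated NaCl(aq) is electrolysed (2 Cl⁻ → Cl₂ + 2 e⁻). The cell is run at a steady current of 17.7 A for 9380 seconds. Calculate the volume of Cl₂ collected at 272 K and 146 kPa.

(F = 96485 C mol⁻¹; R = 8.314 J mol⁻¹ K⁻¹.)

13.3 L

Q = I·t = 17.70 A × 9380.0 s = 166000 C.
n(e⁻) = Q/F = 166000 / 96485 = 1.721 mol.
2 electrons are transferred per Cl₂ molecule, so n(Cl₂) = 1.721 / 2 = 0.8604 mol.
V = nRT/P = (0.8604 × 8.314 × 272) / (146 × 10³ Pa) = 0.0133 m³ = 13.3 L.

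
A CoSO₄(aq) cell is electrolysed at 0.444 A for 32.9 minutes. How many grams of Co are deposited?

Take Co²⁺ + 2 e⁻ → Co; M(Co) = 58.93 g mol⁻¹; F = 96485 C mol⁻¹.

Q = I·t = 0.4440 A × 1974.0 s = 876.5 C.
n(e⁻) = Q/F = 876.5 / 96485 = 0.009084 mol.
Co²⁺ + 2 e⁻ → Co, so n(Co) = n(e⁻)/2 = 0.004542 mol.
m = n·M = 0.004542 × 58.93 = 0.268 g.

0.268 g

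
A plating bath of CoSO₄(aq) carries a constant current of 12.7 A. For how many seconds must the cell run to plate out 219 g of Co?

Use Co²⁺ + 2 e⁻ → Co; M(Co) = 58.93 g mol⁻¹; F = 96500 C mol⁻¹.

56500 s

n(Co) = m/M = 219 / 58.93 = 3.716 mol.
Each Co atom requires 2 electrons, so n(e⁻) = 2 × 3.716 = 7.433 mol.
Q = n(e⁻)·F = 7.433 × 96500 = 717200 C.
t = Q/I = 717200 / 12.70 A = 56480 s.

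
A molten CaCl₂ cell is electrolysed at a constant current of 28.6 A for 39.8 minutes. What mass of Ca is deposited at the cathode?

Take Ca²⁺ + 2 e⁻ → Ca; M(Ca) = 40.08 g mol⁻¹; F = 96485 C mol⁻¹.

Q = I·t = 28.60 A × 2388.0 s = 68300 C.
n(e⁻) = Q/F = 68300 / 96485 = 0.7078 mol.
Ca²⁺ + 2 e⁻ → Ca, so n(Ca) = n(e⁻)/2 = 0.3539 mol.
m = n·M = 0.3539 × 40.08 = 14.2 g.

14.2 g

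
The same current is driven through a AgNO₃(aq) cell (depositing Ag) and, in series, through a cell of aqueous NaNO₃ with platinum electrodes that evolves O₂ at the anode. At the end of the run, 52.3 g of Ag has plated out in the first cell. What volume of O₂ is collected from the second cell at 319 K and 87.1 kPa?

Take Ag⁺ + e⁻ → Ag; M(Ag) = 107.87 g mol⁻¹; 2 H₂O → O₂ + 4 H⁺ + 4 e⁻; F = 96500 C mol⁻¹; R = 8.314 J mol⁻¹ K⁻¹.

n(Ag) = 52.3 / 107.87 = 0.4848 mol, so n(e⁻) = 1 × 0.4848 = 0.4848 mol.
The cells are in series, so the same 0.4848 mol of electrons passes through the second cell.
2 H₂O → O₂ + 4 H⁺ + 4 e⁻ — 4 mol e⁻ per mol O₂, so n(O₂) = 0.4848/4 = 0.1212 mol.
V = nRT/P = (0.1212 × 8.314 × 319) / (87.1 × 10³) = 0.00369 m³ = 3.69 L.

3.69 L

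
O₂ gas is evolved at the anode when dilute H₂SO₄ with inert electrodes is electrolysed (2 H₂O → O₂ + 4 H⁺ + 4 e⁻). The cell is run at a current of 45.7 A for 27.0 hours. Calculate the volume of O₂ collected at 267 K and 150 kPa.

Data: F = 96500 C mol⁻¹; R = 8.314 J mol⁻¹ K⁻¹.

170 L

Q = I·t = 45.70 A × 97200 s = 4442000 C.
n(e⁻) = Q/F = 4442000 / 96500 = 46.03 mol.
4 electrons are transferred per O₂ molecule, so n(O₂) = 46.03 / 4 = 11.51 mol.
V = nRT/P = (11.51 × 8.314 × 267) / (150 × 10³ Pa) = 0.170 m³ = 170 L.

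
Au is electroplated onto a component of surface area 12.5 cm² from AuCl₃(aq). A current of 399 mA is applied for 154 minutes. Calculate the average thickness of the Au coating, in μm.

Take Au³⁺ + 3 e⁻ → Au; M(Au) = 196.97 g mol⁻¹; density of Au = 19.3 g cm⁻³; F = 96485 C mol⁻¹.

Q = I·t = 0.3990 × 9240.0 = 3687 C; n(e⁻) = 0.03821 mol.
n(Au) = n(e⁻)/3 = 0.01274 mol, so m = 0.01274 × 196.97 = 2.509 g.
Volume = m/ρ = 2.509 / 19.3 = 0.1300 cm³.
Thickness = V/A = 0.1300 / 12.5 = 0.0104 cm = 104 μm.

104 μm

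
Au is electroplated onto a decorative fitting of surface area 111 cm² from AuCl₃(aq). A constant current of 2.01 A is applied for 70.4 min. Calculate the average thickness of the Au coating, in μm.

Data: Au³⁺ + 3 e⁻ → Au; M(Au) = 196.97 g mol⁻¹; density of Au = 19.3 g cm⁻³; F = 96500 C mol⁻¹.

27.0 μm

Q = I·t = 2.010 × 4224.0 = 8490 C; n(e⁻) = 0.08798 mol.
n(Au) = n(e⁻)/3 = 0.02933 mol, so m = 0.02933 × 196.97 = 5.777 g.
Volume = m/ρ = 5.777 / 19.3 = 0.2993 cm³.
Thickness = V/A = 0.2993 / 111 = 0.00270 cm = 27.0 μm.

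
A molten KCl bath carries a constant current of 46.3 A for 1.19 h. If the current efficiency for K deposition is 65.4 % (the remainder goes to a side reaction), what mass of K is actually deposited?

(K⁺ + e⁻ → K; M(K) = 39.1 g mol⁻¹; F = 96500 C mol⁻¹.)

52.6 g

Q = I·t = 46.30 × 4284.0 = 198300 C.
n(e⁻) = 198300/96500 = 2.055 mol; theoretically n(K) = 2.055/1 = 2.055 mol, m_theo = 80.37 g.
At 65.4 % efficiency, m_actual = 0.654 × 80.37 = 52.6 g.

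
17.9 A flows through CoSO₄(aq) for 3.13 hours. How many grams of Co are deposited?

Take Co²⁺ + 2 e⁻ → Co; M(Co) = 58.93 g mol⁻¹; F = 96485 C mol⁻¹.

61.6 g

Q = I·t = 17.90 A × 11268 s = 201700 C.
n(e⁻) = Q/F = 201700 / 96485 = 2.090 mol.
Co²⁺ + 2 e⁻ → Co, so n(Co) = n(e⁻)/2 = 1.045 mol.
m = n·M = 1.045 × 58.93 = 61.6 g.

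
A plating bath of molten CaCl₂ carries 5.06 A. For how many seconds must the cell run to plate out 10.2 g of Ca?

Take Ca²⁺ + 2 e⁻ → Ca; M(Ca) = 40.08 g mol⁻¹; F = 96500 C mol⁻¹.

9710 s

n(Ca) = m/M = 10.2 / 40.08 = 0.2545 mol.
Each Ca atom requires 2 electrons, so n(e⁻) = 2 × 0.2545 = 0.5090 mol.
Q = n(e⁻)·F = 0.5090 × 96500 = 49120 C.
t = Q/I = 49120 / 5.060 A = 9707 s.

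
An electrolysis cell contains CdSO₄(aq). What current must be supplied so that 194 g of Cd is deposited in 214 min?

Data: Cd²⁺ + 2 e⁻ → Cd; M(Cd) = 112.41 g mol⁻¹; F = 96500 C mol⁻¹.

25.9 A

n(Cd) = 194 / 112.41 = 1.726 mol.
n(e⁻) = 2 × 1.726 = 3.452 mol.
Q = n(e⁻)·F = 3.452 × 96500 = 333100 C.
I = Q/t = 333100 / 12840 s = 25.9 A.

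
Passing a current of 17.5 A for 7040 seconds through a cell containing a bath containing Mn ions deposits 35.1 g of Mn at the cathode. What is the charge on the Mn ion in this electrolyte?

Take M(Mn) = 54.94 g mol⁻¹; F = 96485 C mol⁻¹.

+2

Q = I·t = 17.50 A × 7040.0 s = 123200 C, so n(e⁻) = 123200/96485 = 1.277 mol.
n(Mn) deposited = 35.1 / 54.94 = 0.6389 mol.
Electrons per atom = n(e⁻)/n(Mn) = 1.277 / 0.6389 = 2.00 ≈ 2, so the ion is Mn²⁺.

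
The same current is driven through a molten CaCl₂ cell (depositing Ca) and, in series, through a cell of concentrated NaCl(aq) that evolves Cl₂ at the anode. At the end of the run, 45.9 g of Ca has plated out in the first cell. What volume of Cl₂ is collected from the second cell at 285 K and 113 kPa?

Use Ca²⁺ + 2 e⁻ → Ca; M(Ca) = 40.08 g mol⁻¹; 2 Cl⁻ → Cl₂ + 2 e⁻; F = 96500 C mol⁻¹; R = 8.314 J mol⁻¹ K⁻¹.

n(Ca) = 45.9 / 40.08 = 1.145 mol, so n(e⁻) = 2 × 1.145 = 2.290 mol.
The cells are in series, so the same 2.290 mol of electrons passes through the second cell.
2 Cl⁻ → Cl₂ + 2 e⁻ — 2 mol e⁻ per mol Cl₂, so n(Cl₂) = 2.290/2 = 1.145 mol.
V = nRT/P = (1.145 × 8.314 × 285) / (113 × 10³) = 0.0240 m³ = 24.0 L.

24.0 L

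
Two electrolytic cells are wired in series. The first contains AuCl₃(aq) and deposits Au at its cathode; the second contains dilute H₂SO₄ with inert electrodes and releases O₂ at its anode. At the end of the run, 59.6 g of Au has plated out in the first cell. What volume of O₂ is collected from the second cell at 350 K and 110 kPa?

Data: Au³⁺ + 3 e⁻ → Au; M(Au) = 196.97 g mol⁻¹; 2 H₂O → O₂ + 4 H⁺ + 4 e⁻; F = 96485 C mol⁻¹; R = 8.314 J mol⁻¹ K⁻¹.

n(Au) = 59.6 / 196.97 = 0.3026 mol, so n(e⁻) = 3 × 0.3026 = 0.9078 mol.
The cells are in series, so the same 0.9078 mol of electrons passes through the second cell.
2 H₂O → O₂ + 4 H⁺ + 4 e⁻ — 4 mol e⁻ per mol O₂, so n(O₂) = 0.9078/4 = 0.2269 mol.
V = nRT/P = (0.2269 × 8.314 × 350) / (110 × 10³) = 0.00600 m³ = 6.00 L.

6.00 L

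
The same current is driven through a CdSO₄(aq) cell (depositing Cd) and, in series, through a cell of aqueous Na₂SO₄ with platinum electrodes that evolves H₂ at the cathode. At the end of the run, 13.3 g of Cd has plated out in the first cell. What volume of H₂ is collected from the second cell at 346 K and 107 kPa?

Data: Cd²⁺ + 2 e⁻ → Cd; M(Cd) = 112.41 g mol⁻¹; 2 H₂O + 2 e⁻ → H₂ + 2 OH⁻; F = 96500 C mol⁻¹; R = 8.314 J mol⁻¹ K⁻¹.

3.18 L

n(Cd) = 13.3 / 112.41 = 0.1183 mol, so n(e⁻) = 2 × 0.1183 = 0.2366 mol.
The cells are in series, so the same 0.2366 mol of electrons passes through the second cell.
2 H₂O + 2 e⁻ → H₂ + 2 OH⁻ — 2 mol e⁻ per mol H₂, so n(H₂) = 0.2366/2 = 0.1183 mol.
V = nRT/P = (0.1183 × 8.314 × 346) / (107 × 10³) = 0.00318 m³ = 3.18 L.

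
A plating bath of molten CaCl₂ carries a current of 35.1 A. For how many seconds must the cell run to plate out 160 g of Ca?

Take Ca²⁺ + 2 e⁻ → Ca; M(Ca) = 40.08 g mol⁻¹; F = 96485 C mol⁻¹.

21900 s

n(Ca) = m/M = 160 / 40.08 = 3.992 mol.
Each Ca atom requires 2 electrons, so n(e⁻) = 2 × 3.992 = 7.984 mol.
Q = n(e⁻)·F = 7.984 × 96485 = 770300 C.
t = Q/I = 770300 / 35.10 A = 21950 s.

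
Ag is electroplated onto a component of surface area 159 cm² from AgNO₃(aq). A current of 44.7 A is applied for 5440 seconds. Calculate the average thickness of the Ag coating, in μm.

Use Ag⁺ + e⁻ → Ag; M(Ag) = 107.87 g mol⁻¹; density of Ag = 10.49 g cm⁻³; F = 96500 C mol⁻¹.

1630 μm

Q = I·t = 44.70 × 5440.0 = 243200 C; n(e⁻) = 2.520 mol.
n(Ag) = n(e⁻)/1 = 2.520 mol, so m = 2.520 × 107.87 = 271.8 g.
Volume = m/ρ = 271.8 / 10.49 = 25.91 cm³.
Thickness = V/A = 25.91 / 159 = 0.163 cm = 1630 μm.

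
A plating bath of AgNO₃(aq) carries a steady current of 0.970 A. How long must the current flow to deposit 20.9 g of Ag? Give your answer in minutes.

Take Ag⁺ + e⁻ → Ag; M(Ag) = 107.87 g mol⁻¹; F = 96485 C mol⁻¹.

n(Ag) = m/M = 20.9 / 107.87 = 0.1938 mol.
Each Ag atom requires 1 electron, so n(e⁻) = 1 × 0.1938 = 0.1938 mol.
Q = n(e⁻)·F = 0.1938 × 96485 = 18690 C.
t = Q/I = 18690 / 0.9700 A = 19270 s = 321 min.

321 min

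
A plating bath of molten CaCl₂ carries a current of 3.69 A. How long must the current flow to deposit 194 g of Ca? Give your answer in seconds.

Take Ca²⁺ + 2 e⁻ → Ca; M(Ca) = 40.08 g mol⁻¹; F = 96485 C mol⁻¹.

2.53 × 10⁵ s

n(Ca) = m/M = 194 / 40.08 = 4.840 mol.
Each Ca atom requires 2 electrons, so n(e⁻) = 2 × 4.840 = 9.681 mol.
Q = n(e⁻)·F = 9.681 × 96485 = 934000 C.
t = Q/I = 934000 / 3.690 A = 253100 s.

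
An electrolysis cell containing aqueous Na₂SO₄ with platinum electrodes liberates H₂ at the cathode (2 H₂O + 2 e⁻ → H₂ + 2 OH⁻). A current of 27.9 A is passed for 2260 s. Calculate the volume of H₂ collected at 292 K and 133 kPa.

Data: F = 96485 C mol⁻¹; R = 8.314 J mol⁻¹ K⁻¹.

5.96 L

Q = I·t = 27.90 A × 2260.0 s = 63050 C.
n(e⁻) = Q/F = 63050 / 96485 = 0.6535 mol.
2 electrons are transferred per H₂ molecule, so n(H₂) = 0.6535 / 2 = 0.3268 mol.
V = nRT/P = (0.3268 × 8.314 × 292) / (133 × 10³ Pa) = 0.00596 m³ = 5.96 L.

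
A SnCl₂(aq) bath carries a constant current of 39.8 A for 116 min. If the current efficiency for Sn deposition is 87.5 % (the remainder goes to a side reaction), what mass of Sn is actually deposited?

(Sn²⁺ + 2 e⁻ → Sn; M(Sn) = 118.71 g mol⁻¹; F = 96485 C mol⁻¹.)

Q = I·t = 39.80 × 6960.0 = 277000 C.
n(e⁻) = 277000/96485 = 2.871 mol; theoretically n(Sn) = 2.871/2 = 1.435 mol, m_theo = 170.4 g.
At 87.5 % efficiency, m_actual = 0.875 × 170.4 = 149 g.

149 g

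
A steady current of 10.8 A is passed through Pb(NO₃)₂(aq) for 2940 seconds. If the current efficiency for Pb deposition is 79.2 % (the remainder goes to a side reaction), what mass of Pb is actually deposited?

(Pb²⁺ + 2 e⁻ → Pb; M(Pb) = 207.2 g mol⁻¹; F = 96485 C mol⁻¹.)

27.0 g

Q = I·t = 10.80 × 2940.0 = 31750 C.
n(e⁻) = 31750/96485 = 0.3291 mol; theoretically n(Pb) = 0.3291/2 = 0.1645 mol, m_theo = 34.09 g.
At 79.2 % efficiency, m_actual = 0.792 × 34.09 = 27.0 g.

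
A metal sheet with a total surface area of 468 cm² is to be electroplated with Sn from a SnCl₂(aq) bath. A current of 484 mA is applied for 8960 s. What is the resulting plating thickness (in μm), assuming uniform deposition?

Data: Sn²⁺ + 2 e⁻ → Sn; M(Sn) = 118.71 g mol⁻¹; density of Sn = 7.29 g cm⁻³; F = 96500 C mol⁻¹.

7.82 μm

Q = I·t = 0.4840 × 8960.0 = 4337 C; n(e⁻) = 0.04494 mol.
n(Sn) = n(e⁻)/2 = 0.02247 mol, so m = 0.02247 × 118.71 = 2.667 g.
Volume = m/ρ = 2.667 / 7.29 = 0.3659 cm³.
Thickness = V/A = 0.3659 / 468 = 7.82 × 10⁻⁴ cm = 7.82 μm.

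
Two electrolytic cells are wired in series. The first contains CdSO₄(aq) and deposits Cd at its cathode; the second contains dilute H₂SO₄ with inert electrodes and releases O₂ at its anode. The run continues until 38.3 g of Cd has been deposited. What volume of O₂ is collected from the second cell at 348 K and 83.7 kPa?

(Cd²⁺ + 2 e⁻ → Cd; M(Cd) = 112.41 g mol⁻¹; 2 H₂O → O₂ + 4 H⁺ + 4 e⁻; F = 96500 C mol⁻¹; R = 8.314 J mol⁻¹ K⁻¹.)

5.89 L

n(Cd) = 38.3 / 112.41 = 0.3407 mol, so n(e⁻) = 2 × 0.3407 = 0.6814 mol.
The cells are in series, so the same 0.6814 mol of electrons passes through the second cell.
2 H₂O → O₂ + 4 H⁺ + 4 e⁻ — 4 mol e⁻ per mol O₂, so n(O₂) = 0.6814/4 = 0.1704 mol.
V = nRT/P = (0.1704 × 8.314 × 348) / (83.7 × 10³) = 0.00589 m³ = 5.89 L.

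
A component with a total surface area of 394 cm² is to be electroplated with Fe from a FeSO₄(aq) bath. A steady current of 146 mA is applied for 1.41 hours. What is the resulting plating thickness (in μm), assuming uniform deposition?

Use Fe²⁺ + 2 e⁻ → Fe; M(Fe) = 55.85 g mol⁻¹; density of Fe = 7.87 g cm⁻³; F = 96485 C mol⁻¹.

0.692 μm

Q = I·t = 0.1460 × 5076.0 = 741.1 C; n(e⁻) = 0.007681 mol.
n(Fe) = n(e⁻)/2 = 0.003840 mol, so m = 0.003840 × 55.85 = 0.2145 g.
Volume = m/ρ = 0.2145 / 7.87 = 0.02725 cm³.
Thickness = V/A = 0.02725 / 394 = 6.92 × 10⁻⁵ cm = 0.692 μm.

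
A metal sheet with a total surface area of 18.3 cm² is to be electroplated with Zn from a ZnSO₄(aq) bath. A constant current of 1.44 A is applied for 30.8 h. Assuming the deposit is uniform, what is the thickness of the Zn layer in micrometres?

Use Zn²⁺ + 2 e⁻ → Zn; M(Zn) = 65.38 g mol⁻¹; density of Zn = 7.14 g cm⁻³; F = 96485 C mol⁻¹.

4140 μm

Q = I·t = 1.440 × 110880 = 159700 C; n(e⁻) = 1.655 mol.
n(Zn) = n(e⁻)/2 = 0.8274 mol, so m = 0.8274 × 65.38 = 54.10 g.
Volume = m/ρ = 54.10 / 7.14 = 7.577 cm³.
Thickness = V/A = 7.577 / 18.3 = 0.414 cm = 4140 μm.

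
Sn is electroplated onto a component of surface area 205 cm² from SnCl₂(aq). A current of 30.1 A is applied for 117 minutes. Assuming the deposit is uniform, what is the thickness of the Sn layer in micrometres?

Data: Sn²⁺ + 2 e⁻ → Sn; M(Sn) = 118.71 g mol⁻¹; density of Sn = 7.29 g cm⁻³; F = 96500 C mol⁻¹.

Q = I·t = 30.10 × 7020.0 = 211300 C; n(e⁻) = 2.190 mol.
n(Sn) = n(e⁻)/2 = 1.095 mol, so m = 1.095 × 118.71 = 130.0 g.
Volume = m/ρ = 130.0 / 7.29 = 17.83 cm³.
Thickness = V/A = 17.83 / 205 = 0.0870 cm = 870 μm.

870 μm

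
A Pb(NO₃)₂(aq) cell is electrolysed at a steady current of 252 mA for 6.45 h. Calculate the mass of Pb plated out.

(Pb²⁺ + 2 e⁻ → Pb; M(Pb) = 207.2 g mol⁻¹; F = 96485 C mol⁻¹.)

6.28 g

Q = I·t = 0.2520 A × 23220 s = 5851 C.
n(e⁻) = Q/F = 5851 / 96485 = 0.06065 mol.
Pb²⁺ + 2 e⁻ → Pb, so n(Pb) = n(e⁻)/2 = 0.03032 mol.
m = n·M = 0.03032 × 207.2 = 6.28 g.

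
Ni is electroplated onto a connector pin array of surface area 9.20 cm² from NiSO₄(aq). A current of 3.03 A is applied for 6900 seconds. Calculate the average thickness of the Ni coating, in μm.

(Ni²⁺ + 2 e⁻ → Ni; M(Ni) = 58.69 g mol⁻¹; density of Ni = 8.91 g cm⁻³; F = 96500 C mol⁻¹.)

776 μm

Q = I·t = 3.030 × 6900.0 = 20910 C; n(e⁻) = 0.2167 mol.
n(Ni) = n(e⁻)/2 = 0.1083 mol, so m = 0.1083 × 58.69 = 6.358 g.
Volume = m/ρ = 6.358 / 8.91 = 0.7135 cm³.
Thickness = V/A = 0.7135 / 9.20 = 0.0776 cm = 776 μm.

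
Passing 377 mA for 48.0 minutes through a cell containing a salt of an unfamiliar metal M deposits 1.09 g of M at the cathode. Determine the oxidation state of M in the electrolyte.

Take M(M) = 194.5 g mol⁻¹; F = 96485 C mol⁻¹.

+2

Q = I·t = 0.3770 A × 2880.0 s = 1086 C, so n(e⁻) = 1086/96485 = 0.01125 mol.
n(M) deposited = 1.09 / 194.5 = 0.005604 mol.
Electrons per atom = n(e⁻)/n(M) = 0.01125 / 0.005604 = 2.01 ≈ 2, so the ion is M²⁺.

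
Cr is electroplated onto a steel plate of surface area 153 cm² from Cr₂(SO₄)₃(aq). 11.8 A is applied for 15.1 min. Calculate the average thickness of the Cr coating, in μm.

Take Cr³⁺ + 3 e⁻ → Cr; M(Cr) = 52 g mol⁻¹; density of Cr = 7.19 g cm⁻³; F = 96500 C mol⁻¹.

17.5 μm

Q = I·t = 11.80 × 906.00 = 10690 C; n(e⁻) = 0.1108 mol.
n(Cr) = n(e⁻)/3 = 0.03693 mol, so m = 0.03693 × 52 = 1.920 g.
Volume = m/ρ = 1.920 / 7.19 = 0.2671 cm³.
Thickness = V/A = 0.2671 / 153 = 0.00175 cm = 17.5 μm.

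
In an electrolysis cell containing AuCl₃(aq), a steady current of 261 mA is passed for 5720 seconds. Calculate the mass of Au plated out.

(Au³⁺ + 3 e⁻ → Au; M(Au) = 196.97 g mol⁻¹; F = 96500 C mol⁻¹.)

1.02 g

Q = I·t = 0.2610 A × 5720.0 s = 1493 C.
n(e⁻) = Q/F = 1493 / 96500 = 0.01547 mol.
Au³⁺ + 3 e⁻ → Au, so n(Au) = n(e⁻)/3 = 0.005157 mol.
m = n·M = 0.005157 × 196.97 = 1.02 g.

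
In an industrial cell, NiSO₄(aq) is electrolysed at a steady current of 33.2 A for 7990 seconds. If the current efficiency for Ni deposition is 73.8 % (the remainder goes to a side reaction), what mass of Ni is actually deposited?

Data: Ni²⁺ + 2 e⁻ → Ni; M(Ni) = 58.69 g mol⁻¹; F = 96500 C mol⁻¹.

Q = I·t = 33.20 × 7990.0 = 265300 C.
n(e⁻) = 265300/96500 = 2.749 mol; theoretically n(Ni) = 2.749/2 = 1.374 mol, m_theo = 80.67 g.
At 73.8 % efficiency, m_actual = 0.738 × 80.67 = 59.5 g.

59.5 g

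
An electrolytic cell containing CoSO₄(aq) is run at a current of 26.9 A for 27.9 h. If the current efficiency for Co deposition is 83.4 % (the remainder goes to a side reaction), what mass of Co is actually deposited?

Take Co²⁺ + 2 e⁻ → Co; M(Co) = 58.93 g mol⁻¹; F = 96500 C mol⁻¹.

Q = I·t = 26.90 × 100440 = 2702000 C.
n(e⁻) = 2702000/96500 = 28.00 mol; theoretically n(Co) = 28.00/2 = 14.00 mol, m_theo = 825.0 g.
At 83.4 % efficiency, m_actual = 0.834 × 825.0 = 688 g.

688 g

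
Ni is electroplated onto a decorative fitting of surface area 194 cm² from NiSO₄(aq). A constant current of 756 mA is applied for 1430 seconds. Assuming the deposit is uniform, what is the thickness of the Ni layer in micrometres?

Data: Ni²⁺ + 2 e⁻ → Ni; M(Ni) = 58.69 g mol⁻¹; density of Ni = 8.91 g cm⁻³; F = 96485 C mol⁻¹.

Q = I·t = 0.7560 × 1430.0 = 1081 C; n(e⁻) = 0.01120 mol.
n(Ni) = n(e⁻)/2 = 0.005602 mol, so m = 0.005602 × 58.69 = 0.3288 g.
Volume = m/ρ = 0.3288 / 8.91 = 0.03690 cm³.
Thickness = V/A = 0.03690 / 194 = 1.90 × 10⁻⁴ cm = 1.90 μm.

1.90 μm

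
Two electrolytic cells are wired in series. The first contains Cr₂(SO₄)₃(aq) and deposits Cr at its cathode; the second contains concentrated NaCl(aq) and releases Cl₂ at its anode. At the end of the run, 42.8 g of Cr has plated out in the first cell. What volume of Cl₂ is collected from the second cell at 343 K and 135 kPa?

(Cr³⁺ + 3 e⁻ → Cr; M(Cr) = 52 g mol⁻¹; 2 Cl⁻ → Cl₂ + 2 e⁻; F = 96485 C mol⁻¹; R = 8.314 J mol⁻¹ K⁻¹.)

26.1 L

n(Cr) = 42.8 / 52 = 0.8231 mol, so n(e⁻) = 3 × 0.8231 = 2.469 mol.
The cells are in series, so the same 2.469 mol of electrons passes through the second cell.
2 Cl⁻ → Cl₂ + 2 e⁻ — 2 mol e⁻ per mol Cl₂, so n(Cl₂) = 2.469/2 = 1.235 mol.
V = nRT/P = (1.235 × 8.314 × 343) / (135 × 10³) = 0.0261 m³ = 26.1 L.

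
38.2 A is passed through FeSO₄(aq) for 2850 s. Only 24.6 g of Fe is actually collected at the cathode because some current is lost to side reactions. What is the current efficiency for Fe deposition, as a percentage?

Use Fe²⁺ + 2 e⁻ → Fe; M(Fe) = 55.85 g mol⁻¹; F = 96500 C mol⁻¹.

78.1 %

Q = I·t = 38.20 × 2850.0 = 108900 C; n(e⁻) = 108900/96500 = 1.128 mol.
Theoretical n(Fe) = n(e⁻)/2 = 0.5641 mol, i.e. m_theo = 0.5641 × 55.85 = 31.50 g.
Efficiency = m_actual / m_theo = 24.6 / 31.50 = 78.1 %.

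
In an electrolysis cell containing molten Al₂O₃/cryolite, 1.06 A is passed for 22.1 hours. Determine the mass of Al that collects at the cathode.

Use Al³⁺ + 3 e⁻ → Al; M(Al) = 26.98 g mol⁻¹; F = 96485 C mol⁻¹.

Q = I·t = 1.060 A × 79560 s = 84330 C.
n(e⁻) = Q/F = 84330 / 96485 = 0.8741 mol.
Al³⁺ + 3 e⁻ → Al, so n(Al) = n(e⁻)/3 = 0.2914 mol.
m = n·M = 0.2914 × 26.98 = 7.86 g.

7.86 g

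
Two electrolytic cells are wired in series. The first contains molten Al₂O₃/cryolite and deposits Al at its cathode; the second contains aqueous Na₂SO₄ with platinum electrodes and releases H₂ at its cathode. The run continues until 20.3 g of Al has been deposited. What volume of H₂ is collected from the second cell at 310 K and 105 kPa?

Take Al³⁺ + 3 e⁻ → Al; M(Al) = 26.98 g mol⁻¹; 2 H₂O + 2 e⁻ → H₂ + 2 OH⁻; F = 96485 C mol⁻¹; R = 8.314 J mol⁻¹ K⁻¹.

27.7 L

n(Al) = 20.3 / 26.98 = 0.7524 mol, so n(e⁻) = 3 × 0.7524 = 2.257 mol.
The cells are in series, so the same 2.257 mol of electrons passes through the second cell.
2 H₂O + 2 e⁻ → H₂ + 2 OH⁻ — 2 mol e⁻ per mol H₂, so n(H₂) = 2.257/2 = 1.129 mol.
V = nRT/P = (1.129 × 8.314 × 310) / (105 × 10³) = 0.0277 m³ = 27.7 L.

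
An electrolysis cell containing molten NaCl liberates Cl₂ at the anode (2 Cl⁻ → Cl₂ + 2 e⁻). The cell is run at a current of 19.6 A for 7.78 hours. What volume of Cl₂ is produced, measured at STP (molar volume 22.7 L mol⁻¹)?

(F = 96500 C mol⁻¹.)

64.6 L

Q = I·t = 19.60 A × 28008 s = 549000 C.
n(e⁻) = Q/F = 549000 / 96500 = 5.689 mol.
2 electrons are transferred per Cl₂ molecule, so n(Cl₂) = 5.689 / 2 = 2.844 mol.
V = n × V_m = 2.844 × 22.7 = 64.6 L.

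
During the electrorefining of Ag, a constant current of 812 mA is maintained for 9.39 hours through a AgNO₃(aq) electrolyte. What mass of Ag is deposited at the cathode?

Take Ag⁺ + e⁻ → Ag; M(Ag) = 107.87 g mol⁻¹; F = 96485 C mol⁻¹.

30.7 g

Q = I·t = 0.8120 A × 33804 s = 27450 C.
n(e⁻) = Q/F = 27450 / 96485 = 0.2845 mol.
Ag⁺ + e⁻ → Ag, so n(Ag) = n(e⁻)/1 = 0.2845 mol.
m = n·M = 0.2845 × 107.87 = 30.7 g.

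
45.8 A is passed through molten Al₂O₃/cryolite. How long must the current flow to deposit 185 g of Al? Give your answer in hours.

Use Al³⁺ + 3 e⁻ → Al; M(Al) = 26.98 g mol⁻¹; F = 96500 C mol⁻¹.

12.0 h

n(Al) = m/M = 185 / 26.98 = 6.857 mol.
Each Al atom requires 3 electrons, so n(e⁻) = 3 × 6.857 = 20.57 mol.
Q = n(e⁻)·F = 20.57 × 96500 = 1985000 C.
t = Q/I = 1985000 / 45.80 A = 43340 s = 12.0 h.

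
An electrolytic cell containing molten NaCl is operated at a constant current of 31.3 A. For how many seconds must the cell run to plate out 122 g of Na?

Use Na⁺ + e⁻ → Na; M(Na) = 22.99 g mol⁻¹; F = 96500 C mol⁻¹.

n(Na) = m/M = 122 / 22.99 = 5.307 mol.
Each Na atom requires 1 electron, so n(e⁻) = 1 × 5.307 = 5.307 mol.
Q = n(e⁻)·F = 5.307 × 96500 = 512100 C.
t = Q/I = 512100 / 31.30 A = 16360 s.

16400 s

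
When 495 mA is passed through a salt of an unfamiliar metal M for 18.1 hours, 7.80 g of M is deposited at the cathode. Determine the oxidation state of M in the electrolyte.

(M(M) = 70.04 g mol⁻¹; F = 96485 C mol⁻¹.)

Q = I·t = 0.4950 A × 65160 s = 32250 C, so n(e⁻) = 32250/96485 = 0.3343 mol.
n(M) deposited = 7.80 / 70.04 = 0.1114 mol.
Electrons per atom = n(e⁻)/n(M) = 0.3343 / 0.1114 = 3.00 ≈ 3, so the ion is M³⁺.

+3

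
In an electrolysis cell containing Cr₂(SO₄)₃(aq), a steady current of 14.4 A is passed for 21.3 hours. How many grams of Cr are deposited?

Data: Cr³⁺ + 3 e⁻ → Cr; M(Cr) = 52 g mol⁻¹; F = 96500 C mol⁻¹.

Q = I·t = 14.40 A × 76680 s = 1104000 C.
n(e⁻) = Q/F = 1104000 / 96500 = 11.44 mol.
Cr³⁺ + 3 e⁻ → Cr, so n(Cr) = n(e⁻)/3 = 3.814 mol.
m = n·M = 3.814 × 52 = 198 g.

198 g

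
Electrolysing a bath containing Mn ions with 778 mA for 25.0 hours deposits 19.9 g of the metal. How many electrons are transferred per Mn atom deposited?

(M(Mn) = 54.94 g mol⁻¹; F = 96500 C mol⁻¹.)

2

Q = I·t = 0.7780 A × 90000 s = 70020 C, so n(e⁻) = 70020/96500 = 0.7256 mol.
n(Mn) deposited = 19.9 / 54.94 = 0.3622 mol.
Electrons per atom = n(e⁻)/n(Mn) = 0.7256 / 0.3622 = 2.00 ≈ 2, so the ion is Mn²⁺.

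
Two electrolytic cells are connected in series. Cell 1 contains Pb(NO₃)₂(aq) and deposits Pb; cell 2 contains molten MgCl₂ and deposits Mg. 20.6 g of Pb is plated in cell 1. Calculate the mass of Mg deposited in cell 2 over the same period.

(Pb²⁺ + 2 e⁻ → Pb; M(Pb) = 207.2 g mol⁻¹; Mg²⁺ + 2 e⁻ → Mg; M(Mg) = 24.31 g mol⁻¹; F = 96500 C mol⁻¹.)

n(Pb) = 20.6 / 207.2 = 0.09942 mol.
Since Pb²⁺ + 2 e⁻ → Pb, n(e⁻) passed = 2 × 0.09942 = 0.1988 mol.
Cells in series carry the same charge, so the same 0.1988 mol of electrons passes through cell 2.
Mg²⁺ + 2 e⁻ → Mg, so n(Mg) = 0.1988 / 2 = 0.09942 mol.
m(Mg) = 0.09942 × 24.31 = 2.42 g.

2.42 g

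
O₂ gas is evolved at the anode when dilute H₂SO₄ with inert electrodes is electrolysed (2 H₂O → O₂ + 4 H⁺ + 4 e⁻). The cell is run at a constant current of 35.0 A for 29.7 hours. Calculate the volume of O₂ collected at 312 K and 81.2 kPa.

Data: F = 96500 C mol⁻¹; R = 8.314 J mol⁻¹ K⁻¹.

310 L

Q = I·t = 35.00 A × 106920 s = 3742000 C.
n(e⁻) = Q/F = 3742000 / 96500 = 38.78 mol.
4 electrons are transferred per O₂ molecule, so n(O₂) = 38.78 / 4 = 9.695 mol.
V = nRT/P = (9.695 × 8.314 × 312) / (81.2 × 10³ Pa) = 0.310 m³ = 310 L.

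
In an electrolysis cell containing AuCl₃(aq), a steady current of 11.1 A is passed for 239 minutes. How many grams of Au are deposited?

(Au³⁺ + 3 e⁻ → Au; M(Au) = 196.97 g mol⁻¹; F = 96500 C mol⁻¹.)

108 g

Q = I·t = 11.10 A × 14340 s = 159200 C.
n(e⁻) = Q/F = 159200 / 96500 = 1.649 mol.
Au³⁺ + 3 e⁻ → Au, so n(Au) = n(e⁻)/3 = 0.5498 mol.
m = n·M = 0.5498 × 196.97 = 108 g.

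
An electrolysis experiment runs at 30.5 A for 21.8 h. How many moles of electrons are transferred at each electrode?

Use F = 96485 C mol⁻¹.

24.8 mol

Q = I·t = 30.50 A × 78480 s = 2394000 C.
n(e⁻) = Q/F = 2394000 / 96485 = 24.8 mol.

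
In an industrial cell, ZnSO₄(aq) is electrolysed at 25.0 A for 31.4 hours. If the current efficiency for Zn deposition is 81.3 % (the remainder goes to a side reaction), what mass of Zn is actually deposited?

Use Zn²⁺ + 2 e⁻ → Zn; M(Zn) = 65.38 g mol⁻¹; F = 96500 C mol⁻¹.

778 g

Q = I·t = 25.00 × 113040 = 2826000 C.
n(e⁻) = 2826000/96500 = 29.28 mol; theoretically n(Zn) = 29.28/2 = 14.64 mol, m_theo = 957.3 g.
At 81.3 % efficiency, m_actual = 0.813 × 957.3 = 778 g.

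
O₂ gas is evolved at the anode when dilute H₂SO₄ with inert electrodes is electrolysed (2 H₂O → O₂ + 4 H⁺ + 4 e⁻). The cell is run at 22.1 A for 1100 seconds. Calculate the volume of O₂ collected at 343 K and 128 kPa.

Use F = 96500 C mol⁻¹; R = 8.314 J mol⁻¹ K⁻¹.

Q = I·t = 22.10 A × 1100.0 s = 24310 C.
n(e⁻) = Q/F = 24310 / 96500 = 0.2519 mol.
4 electrons are transferred per O₂ molecule, so n(O₂) = 0.2519 / 4 = 0.06298 mol.
V = nRT/P = (0.06298 × 8.314 × 343) / (128 × 10³ Pa) = 0.00140 m³ = 1.40 L.

1.40 L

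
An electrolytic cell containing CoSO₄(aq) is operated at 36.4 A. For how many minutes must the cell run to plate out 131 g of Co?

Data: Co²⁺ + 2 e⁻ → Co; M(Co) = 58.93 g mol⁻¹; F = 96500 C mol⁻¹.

n(Co) = m/M = 131 / 58.93 = 2.223 mol.
Each Co atom requires 2 electrons, so n(e⁻) = 2 × 2.223 = 4.446 mol.
Q = n(e⁻)·F = 4.446 × 96500 = 429000 C.
t = Q/I = 429000 / 36.40 A = 11790 s = 196 min.

196 min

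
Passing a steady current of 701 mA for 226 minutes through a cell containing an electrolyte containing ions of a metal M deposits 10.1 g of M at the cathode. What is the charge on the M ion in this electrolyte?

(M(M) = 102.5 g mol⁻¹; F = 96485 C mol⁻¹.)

Q = I·t = 0.7010 A × 13560 s = 9506 C, so n(e⁻) = 9506/96485 = 0.09852 mol.
n(M) deposited = 10.1 / 102.5 = 0.09854 mol.
Electrons per atom = n(e⁻)/n(M) = 0.09852 / 0.09854 = 1.00 ≈ 1, so the ion is M⁺.

+1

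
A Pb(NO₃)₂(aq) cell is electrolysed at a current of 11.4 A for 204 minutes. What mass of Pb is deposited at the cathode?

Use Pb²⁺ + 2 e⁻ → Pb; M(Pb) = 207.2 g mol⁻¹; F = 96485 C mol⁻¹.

150 g

Q = I·t = 11.40 A × 12240 s = 139500 C.
n(e⁻) = Q/F = 139500 / 96485 = 1.446 mol.
Pb²⁺ + 2 e⁻ → Pb, so n(Pb) = n(e⁻)/2 = 0.7231 mol.
m = n·M = 0.7231 × 207.2 = 150 g.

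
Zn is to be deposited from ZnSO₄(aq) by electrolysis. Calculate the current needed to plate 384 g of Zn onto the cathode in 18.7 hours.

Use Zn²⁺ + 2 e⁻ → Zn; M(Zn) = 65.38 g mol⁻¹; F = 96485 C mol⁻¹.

16.8 A

n(Zn) = 384 / 65.38 = 5.873 mol.
n(e⁻) = 2 × 5.873 = 11.75 mol.
Q = n(e⁻)·F = 11.75 × 96485 = 1133000 C.
I = Q/t = 1133000 / 67320 s = 16.8 A.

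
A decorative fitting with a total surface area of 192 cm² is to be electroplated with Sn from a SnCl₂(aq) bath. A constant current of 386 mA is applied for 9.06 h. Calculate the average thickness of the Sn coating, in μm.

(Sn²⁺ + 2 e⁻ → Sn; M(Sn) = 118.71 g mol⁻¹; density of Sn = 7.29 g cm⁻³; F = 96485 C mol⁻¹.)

Q = I·t = 0.3860 × 32616 = 12590 C; n(e⁻) = 0.1305 mol.
n(Sn) = n(e⁻)/2 = 0.06524 mol, so m = 0.06524 × 118.71 = 7.745 g.
Volume = m/ρ = 7.745 / 7.29 = 1.062 cm³.
Thickness = V/A = 1.062 / 192 = 0.00553 cm = 55.3 μm.

55.3 μm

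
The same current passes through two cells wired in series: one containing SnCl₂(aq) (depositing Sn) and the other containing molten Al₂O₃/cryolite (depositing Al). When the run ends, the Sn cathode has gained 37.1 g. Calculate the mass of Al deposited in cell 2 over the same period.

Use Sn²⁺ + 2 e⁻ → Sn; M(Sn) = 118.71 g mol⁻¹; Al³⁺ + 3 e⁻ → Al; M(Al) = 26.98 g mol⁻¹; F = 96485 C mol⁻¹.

5.62 g

n(Sn) = 37.1 / 118.71 = 0.3125 mol.
Since Sn²⁺ + 2 e⁻ → Sn, n(e⁻) passed = 2 × 0.3125 = 0.6251 mol.
Cells in series carry the same charge, so the same 0.6251 mol of electrons passes through cell 2.
Al³⁺ + 3 e⁻ → Al, so n(Al) = 0.6251 / 3 = 0.2084 mol.
m(Al) = 0.2084 × 26.98 = 5.62 g.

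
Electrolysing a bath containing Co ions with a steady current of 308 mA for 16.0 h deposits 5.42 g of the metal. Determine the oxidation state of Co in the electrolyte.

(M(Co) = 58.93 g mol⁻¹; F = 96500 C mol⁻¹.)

Q = I·t = 0.3080 A × 57600 s = 17740 C, so n(e⁻) = 17740/96500 = 0.1838 mol.
n(Co) deposited = 5.42 / 58.93 = 0.09197 mol.
Electrons per atom = n(e⁻)/n(Co) = 0.1838 / 0.09197 = 2.00 ≈ 2, so the ion is Co²⁺.

+2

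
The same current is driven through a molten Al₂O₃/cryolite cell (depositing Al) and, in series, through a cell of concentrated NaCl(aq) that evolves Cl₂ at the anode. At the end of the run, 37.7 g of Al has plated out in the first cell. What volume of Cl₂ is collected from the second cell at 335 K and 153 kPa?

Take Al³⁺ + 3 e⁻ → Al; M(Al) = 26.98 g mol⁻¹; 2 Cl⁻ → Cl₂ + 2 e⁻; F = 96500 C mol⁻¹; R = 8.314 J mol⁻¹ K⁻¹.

n(Al) = 37.7 / 26.98 = 1.397 mol, so n(e⁻) = 3 × 1.397 = 4.192 mol.
The cells are in series, so the same 4.192 mol of electrons passes through the second cell.
2 Cl⁻ → Cl₂ + 2 e⁻ — 2 mol e⁻ per mol Cl₂, so n(Cl₂) = 4.192/2 = 2.096 mol.
V = nRT/P = (2.096 × 8.314 × 335) / (153 × 10³) = 0.0382 m³ = 38.2 L.

38.2 L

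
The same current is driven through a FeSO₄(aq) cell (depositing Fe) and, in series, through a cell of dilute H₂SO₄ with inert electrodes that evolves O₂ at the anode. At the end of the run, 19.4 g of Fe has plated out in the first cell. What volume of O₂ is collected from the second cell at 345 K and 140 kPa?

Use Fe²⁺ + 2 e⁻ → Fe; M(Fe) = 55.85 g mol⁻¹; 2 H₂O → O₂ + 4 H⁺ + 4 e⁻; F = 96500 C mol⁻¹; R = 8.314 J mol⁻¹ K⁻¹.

n(Fe) = 19.4 / 55.85 = 0.3474 mol, so n(e⁻) = 2 × 0.3474 = 0.6947 mol.
The cells are in series, so the same 0.6947 mol of electrons passes through the second cell.
2 H₂O → O₂ + 4 H⁺ + 4 e⁻ — 4 mol e⁻ per mol O₂, so n(O₂) = 0.6947/4 = 0.1737 mol.
V = nRT/P = (0.1737 × 8.314 × 345) / (140 × 10³) = 0.00356 m³ = 3.56 L.

3.56 L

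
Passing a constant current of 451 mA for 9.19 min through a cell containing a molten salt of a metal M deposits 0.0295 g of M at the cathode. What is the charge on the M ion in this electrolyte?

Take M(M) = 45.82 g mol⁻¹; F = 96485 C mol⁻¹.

+4

Q = I·t = 0.4510 A × 551.40 s = 248.7 C, so n(e⁻) = 248.7/96485 = 0.002577 mol.
n(M) deposited = 0.0295 / 45.82 = 0.0006438 mol.
Electrons per atom = n(e⁻)/n(M) = 0.002577 / 0.0006438 = 4.00 ≈ 4, so the ion is M⁴⁺.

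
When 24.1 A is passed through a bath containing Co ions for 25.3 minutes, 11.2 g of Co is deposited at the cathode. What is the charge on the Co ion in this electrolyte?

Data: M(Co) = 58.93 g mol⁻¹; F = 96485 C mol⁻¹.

+2

Q = I·t = 24.10 A × 1518.0 s = 36580 C, so n(e⁻) = 36580/96485 = 0.3792 mol.
n(Co) deposited = 11.2 / 58.93 = 0.1901 mol.
Electrons per atom = n(e⁻)/n(Co) = 0.3792 / 0.1901 = 2.00 ≈ 2, so the ion is Co²⁺.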